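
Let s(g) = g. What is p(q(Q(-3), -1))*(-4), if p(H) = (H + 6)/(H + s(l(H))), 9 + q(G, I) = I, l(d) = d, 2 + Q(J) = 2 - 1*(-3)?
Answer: -⅘ ≈ -0.80000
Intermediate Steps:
Q(J) = 3 (Q(J) = -2 + (2 - 1*(-3)) = -2 + (2 + 3) = -2 + 5 = 3)
q(G, I) = -9 + I
p(H) = (6 + H)/(2*H) (p(H) = (H + 6)/(H + H) = (6 + H)/((2*H)) = (6 + H)*(1/(2*H)) = (6 + H)/(2*H))
p(q(Q(-3), -1))*(-4) = ((6 + (-9 - 1))/(2*(-9 - 1)))*(-4) = ((½)*(6 - 10)/(-10))*(-4) = ((½)*(-⅒)*(-4))*(-4) = (⅕)*(-4) = -⅘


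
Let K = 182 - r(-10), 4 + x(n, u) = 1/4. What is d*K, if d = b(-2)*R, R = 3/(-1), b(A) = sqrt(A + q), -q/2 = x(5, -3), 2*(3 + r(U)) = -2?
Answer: -279*sqrt(22) ≈ -1308.6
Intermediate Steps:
r(U) = -4 (r(U) = -3 + (1/2)*(-2) = -3 - 1 = -4)
x(n, u) = -15/4 (x(n, u) = -4 + 1/4 = -15/4)
q = 15/2 (q = -2*(-15/4) = 15/2 ≈ 7.5000)
K = 186 (K = 182 - 1*(-4) = 182 + 4 = 186)
b(A) = sqrt(15/2 + A) (b(A) = sqrt(A + 15/2) = sqrt(15/2 + A))
R = -3 (R = 3*(-1) = -3)
d = -3*sqrt(22)/2 (d = (sqrt(30 + 4*(-2))/2)*(-3) = (sqrt(30 - 8)/2)*(-3) = (sqrt(22)/2)*(-3) = -3*sqrt(22)/2 ≈ -7.0356)
d*K = -3*sqrt(22)/2*186 = -279*sqrt(22)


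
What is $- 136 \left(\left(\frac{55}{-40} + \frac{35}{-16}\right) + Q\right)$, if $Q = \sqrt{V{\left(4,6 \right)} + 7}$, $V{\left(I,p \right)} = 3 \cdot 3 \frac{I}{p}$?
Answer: $\frac{969}{2} - 136 \sqrt{13} \approx -5.855$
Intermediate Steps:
$V{\left(I,p \right)} = \frac{9 I}{p}$ ($V{\left(I,p \right)} = 9 \frac{I}{p} = \frac{9 I}{p}$)
$Q = \sqrt{13}$ ($Q = \sqrt{9 \cdot 4 \cdot \frac{1}{6} + 7} = \sqrt{6 + 7} = \sqrt{13} \approx 3.6056$)
$- 136 \left(\left(\frac{55}{-40} + \frac{35}{-16}\right) + Q\right) = - 136 \left(\left(\frac{55}{-40} + \frac{35}{-16}\right) + \sqrt{13}\right) = - 136 \left(\left(55 \left(- \frac{1}{40}\right) + 35 \left(- \frac{1}{16}\right)\right) + \sqrt{13}\right) = - 136 \left(\left(- \frac{11}{8} - \frac{35}{16}\right) + \sqrt{13}\right) = - 136 \left(- \frac{57}{16} + \sqrt{13}\right) = \frac{969}{2} - 136 \sqrt{13}$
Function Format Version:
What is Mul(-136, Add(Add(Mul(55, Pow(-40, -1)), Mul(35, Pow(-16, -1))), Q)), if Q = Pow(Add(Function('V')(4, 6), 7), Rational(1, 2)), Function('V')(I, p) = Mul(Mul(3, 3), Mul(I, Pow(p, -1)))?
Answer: Add(Rational(969, 2), Mul(-136, Pow(13, Rational(1, 2)))) ≈ -5.8550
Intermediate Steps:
Function('V')(I, p) = Mul(9, I, Pow(p, -1)) (Function('V')(I, p) = Mul(9, Mul(I, Pow(p, -1))) = Mul(9, I, Pow(p, -1)))
Q = Pow(13, Rational(1, 2)) (Q = Pow(Add(Mul(9, 4, Pow(6, -1)), 7), Rational(1, 2)) = Pow(Add(Mul(9, 4, Rational(1, 6)), 7), Rational(1, 2)) = Pow(Add(6, 7), Rational(1, 2)) = Pow(13, Rational(1, 2)) ≈ 3.6056)
Mul(-136, Add(Add(Mul(55, Pow(-40, -1)), Mul(35, Pow(-16, -1))), Q)) = Mul(-136, Add(Add(Mul(55, Pow(-40, -1)), Mul(35, Pow(-16, -1))), Pow(13, Rational(1, 2)))) = Mul(-136, Add(Add(Mul(55, Rational(-1, 40)), Mul(35, Rational(-1, 16))), Pow(13, Rational(1, 2)))) = Mul(-136, Add(Add(Rational(-11, 8), Rational(-35, 16)), Pow(13, Rational(1, 2)))) = Mul(-136, Add(Rational(-57, 16), Pow(13, Rational(1, 2)))) = Add(Rational(969, 2), Mul(-136, Pow(13, Rational(1, 2))))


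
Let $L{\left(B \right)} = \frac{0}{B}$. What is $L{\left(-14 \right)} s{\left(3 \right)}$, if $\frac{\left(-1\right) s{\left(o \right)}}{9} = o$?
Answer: $0$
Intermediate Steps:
$L{\left(B \right)} = 0$
$s{\left(o \right)} = - 9 o$
$L{\left(-14 \right)} s{\left(3 \right)} = 0 \left(\left(-9\right) 3\right) = 0 \left(-27\right) = 0$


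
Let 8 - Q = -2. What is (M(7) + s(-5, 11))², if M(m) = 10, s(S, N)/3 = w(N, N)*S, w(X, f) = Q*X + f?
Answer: 3258025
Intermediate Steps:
Q = 10 (Q = 8 - 1*(-2) = 8 + 2 = 10)
w(X, f) = f + 10*X (w(X, f) = 10*X + f = f + 10*X)
s(S, N) = 33*N*S (s(S, N) = 3*((N + 10*N)*S) = 3*((11*N)*S) = 3*(11*N*S) = 33*N*S)
(M(7) + s(-5, 11))² = (10 + 33*11*(-5))² = (10 - 1815)² = (-1805)² = 3258025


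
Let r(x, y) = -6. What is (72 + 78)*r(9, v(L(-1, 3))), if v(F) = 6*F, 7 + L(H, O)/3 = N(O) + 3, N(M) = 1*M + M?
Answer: -900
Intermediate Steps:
N(M) = 2*M (N(M) = M + M = 2*M)
L(H, O) = -12 + 6*O (L(H, O) = -21 + 3*(2*O + 3) = -21 + 3*(3 + 2*O) = -21 + (9 + 6*O) = -12 + 6*O)
(72 + 78)*r(9, v(L(-1, 3))) = (72 + 78)*(-6) = 150*(-6) = -900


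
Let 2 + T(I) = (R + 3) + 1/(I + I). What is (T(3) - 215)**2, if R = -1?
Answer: 1661521/36 ≈ 46153.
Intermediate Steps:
T(I) = 1/(2*I) (T(I) = -2 + ((-1 + 3) + 1/(I + I)) = -2 + (2 + 1/(2*I)) = 1/(2*I))
(T(3) - 215)**2 = ((1/2)/3 - 215)**2 = ((1/2)*(1/3) - 215)**2 = (1/6 - 215)**2 = (-1289/6)**2 = 1661521/36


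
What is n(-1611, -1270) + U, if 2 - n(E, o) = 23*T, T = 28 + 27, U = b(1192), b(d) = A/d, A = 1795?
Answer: -1503701/1192 ≈ -1261.5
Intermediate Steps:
b(d) = 1795/d
U = 1795/1192 ≈ 1.5059
T = 55
n(E, o) = -1263 (n(E, o) = 2 - 23*55 = 2 - 1*1265 = 2 - 1265 = -1263)
n(-1611, -1270) + U = -1263 + 1795/1192 = -1503701/1192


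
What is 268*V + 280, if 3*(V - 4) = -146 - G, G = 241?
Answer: -33220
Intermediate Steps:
V = -125 (V = 4 + (-146 - 1*241)/3 = 4 + (-146 - 241)/3 = 4 + (⅓)*(-387) = 4 - 129 = -125)
268*V + 280 = 268*(-125) + 280 = -33500 + 280 = -33220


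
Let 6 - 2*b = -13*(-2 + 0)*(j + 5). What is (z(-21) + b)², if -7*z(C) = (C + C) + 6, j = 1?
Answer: 239121/49 ≈ 4880.0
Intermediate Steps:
z(C) = -6/7 - 2*C/7 (z(C) = -((C + C) + 6)/7 = -(2*C + 6)/7 = -(6 + 2*C)/7 = -6/7 - 2*C/7)
b = -75 (b = 3 - (-13)*(-2 + 0)*(1 + 5)/2 = 3 - (-13)*(-2*6)/2 = 3 - (-13)*(-12)/2 = 3 - ½*156 = 3 - 78 = -75)
(z(-21) + b)² = ((-6/7 - 2/7*(-21)) - 75)² = ((-6/7 + 6) - 75)² = (36/7 - 75)² = (-489/7)² = 239121/49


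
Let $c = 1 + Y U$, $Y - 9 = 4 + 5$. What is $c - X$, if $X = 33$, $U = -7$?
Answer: $-158$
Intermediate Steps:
$Y = 18$ ($Y = 9 + \left(4 + 5\right) = 9 + 9 = 18$)
$c = -125$ ($c = 1 + 18 \left(-7\right) = 1 - 126 = -125$)
$c - X = -125 - 33 = -158$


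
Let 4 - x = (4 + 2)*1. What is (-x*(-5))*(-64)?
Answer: 640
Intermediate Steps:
x = -2 (x = 4 - (4 + 2) = 4 - 6 = -2)
(-x*(-5))*(-64) = (-1*(-2)*(-5))*(-64) = (2*(-5))*(-64) = -10*(-64) = 640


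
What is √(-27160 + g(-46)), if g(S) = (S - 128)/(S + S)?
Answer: I*√57466558/46 ≈ 164.8*I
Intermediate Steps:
g(S) = (-128 + S)/(2*S) (g(S) = (-128 + S)/((2*S)) = (-128 + S)*(1/(2*S)) = (-128 + S)/(2*S))
√(-27160 + g(-46)) = √(-27160 + (½)*(-128 - 46)/(-46)) = √(-27160 + (½)*(-1/46)*(-174)) = √(-27160 + 87/46) = √(-1249273/46) = I*√57466558/46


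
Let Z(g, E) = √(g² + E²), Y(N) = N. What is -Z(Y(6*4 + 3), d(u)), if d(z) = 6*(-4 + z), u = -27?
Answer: -15*√157 ≈ -187.95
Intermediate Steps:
d(z) = -24 + 6*z
Z(g, E) = √(E² + g²)
-Z(Y(6*4 + 3), d(u)) = -√((-24 + 6*(-27))² + (6*4 + 3)²) = -√((-24 - 162)² + (24 + 3)²) = -√((-186)² + 27²) = -√(34596 + 729) = -√35325 = -15*√157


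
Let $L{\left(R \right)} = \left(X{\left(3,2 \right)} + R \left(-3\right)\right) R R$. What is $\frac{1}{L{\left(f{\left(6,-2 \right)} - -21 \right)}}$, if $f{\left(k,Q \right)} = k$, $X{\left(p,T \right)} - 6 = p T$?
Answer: $- \frac{1}{50301} \approx -1.988 \cdot 10^{-5}$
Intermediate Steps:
$X{\left(p,T \right)} = 6 + T p$ ($X{\left(p,T \right)} = 6 + p T = 6 + T p$)
$L{\left(R \right)} = R^{2} \left(12 - 3 R\right)$ ($L{\left(R \right)} = \left(\left(6 + 2 \cdot 3\right) + R \left(-3\right)\right) R R = \left(\left(6 + 6\right) - 3 R\right) R R = \left(12 - 3 R\right) R R = R \left(12 - 3 R\right) R = R^{2} \left(12 - 3 R\right)$)
$\frac{1}{L{\left(f{\left(6,-2 \right)} - -21 \right)}} = \frac{1}{3 \left(6 - -21\right)^{2} \left(4 - \left(6 - -21\right)\right)} = \frac{1}{3 \left(6 + 21\right)^{2} \left(4 - \left(6 + 21\right)\right)} = \frac{1}{3 \cdot 27^{2} \left(4 - 27\right)} = \frac{1}{3 \cdot 729 \left(4 - 27\right)} = \frac{1}{3 \cdot 729 \left(-23\right)} = \frac{1}{-50301} = - \frac{1}{50301}$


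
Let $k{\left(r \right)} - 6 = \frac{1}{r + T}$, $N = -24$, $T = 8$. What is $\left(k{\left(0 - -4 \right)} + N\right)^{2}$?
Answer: $\frac{46225}{144} \approx 321.01$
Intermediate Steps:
$k{\left(r \right)} = 6 + \frac{1}{8 + r}$ ($k{\left(r \right)} = 6 + \frac{1}{r + 8} = 6 + \frac{1}{8 + r}$)
$\left(k{\left(0 - -4 \right)} + N\right)^{2} = \left(\frac{49 + 6 \left(0 - -4\right)}{8 + \left(0 - -4\right)} - 24\right)^{2} = \left(\frac{49 + 6 \left(0 + 4\right)}{8 + \left(0 + 4\right)} - 24\right)^{2} = \left(\frac{49 + 6 \cdot 4}{8 + 4} - 24\right)^{2} = \left(\frac{49 + 24}{12} - 24\right)^{2} = \left(\frac{1}{12} \cdot 73 - 24\right)^{2} = \left(\frac{73}{12} - 24\right)^{2} = \left(- \frac{215}{12}\right)^{2} = \frac{46225}{144}$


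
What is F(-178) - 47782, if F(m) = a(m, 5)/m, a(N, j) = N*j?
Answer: -47777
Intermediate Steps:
F(m) = 5 (F(m) = (m*5)/m = (5*m)/m = 5)
F(-178) - 47782 = 5 - 47782 = -47777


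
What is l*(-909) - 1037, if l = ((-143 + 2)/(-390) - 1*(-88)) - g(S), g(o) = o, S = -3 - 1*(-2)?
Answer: -10694663/130 ≈ -82267.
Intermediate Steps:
S = -1 (S = -3 + 2 = -1)
l = 11617/130 (l = ((-143 + 2)/(-390) - 1*(-88)) - 1*(-1) = (-141*(-1/390) + 88) + 1 = (47/130 + 88) + 1 = 11487/130 + 1 = 11617/130 ≈ 89.362)
l*(-909) - 1037 = (11617/130)*(-909) - 1037 = -10559853/130 - 1037 = -10694663/130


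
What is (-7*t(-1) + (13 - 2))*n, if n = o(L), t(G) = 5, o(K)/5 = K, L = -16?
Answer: 1920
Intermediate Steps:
o(K) = 5*K
n = -80 (n = 5*(-16) = -80)
(-7*t(-1) + (13 - 2))*n = (-7*5 + (13 - 2))*(-80) = (-35 + 11)*(-80) = -24*(-80) = 1920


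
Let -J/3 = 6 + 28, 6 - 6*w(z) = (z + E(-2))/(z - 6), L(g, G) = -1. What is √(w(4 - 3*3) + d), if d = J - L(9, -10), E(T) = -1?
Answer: I*√12111/11 ≈ 10.005*I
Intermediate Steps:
w(z) = 1 - (-1 + z)/(6*(-6 + z)) (w(z) = 1 - (z - 1)/(6*(z - 6)) = 1 - (-1 + z)/(6*(-6 + z)))
J = -102 (J = -3*(6 + 28) = -3*34 = -102)
d = -101 (d = -102 - 1*(-1) = -102 + 1 = -101)
√(w(4 - 3*3) + d) = √(5*(-7 + (4 - 3*3))/(6*(-6 + (4 - 3*3))) - 101) = √(5*(-7 + (4 - 9))/(6*(-6 + (4 - 9))) - 101) = √(5*(-7 - 5)/(6*(-6 - 5)) - 101) = √((⅚)*(-12)/(-11) - 101) = √((⅚)*(-1/11)*(-12) - 101) = √(10/11 - 101) = √(-1101/11) = I*√12111/11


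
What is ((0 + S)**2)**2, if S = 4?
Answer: 256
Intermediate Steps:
((0 + S)**2)**2 = ((0 + 4)**2)**2 = (4**2)**2 = 16**2 = 256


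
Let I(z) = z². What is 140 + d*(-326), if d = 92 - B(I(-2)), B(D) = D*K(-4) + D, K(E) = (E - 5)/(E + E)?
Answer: -27081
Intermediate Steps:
K(E) = (-5 + E)/(2*E) (K(E) = (-5 + E)/((2*E)) = (-5 + E)*(1/(2*E)) = (-5 + E)/(2*E))
B(D) = 17*D/8 (B(D) = D*((½)*(-5 - 4)/(-4)) + D = D*((½)*(-¼)*(-9)) + D = D*(9/8) + D = 9*D/8 + D = 17*D/8)
d = 167/2 (d = 92 - 17*(-2)²/8 = 92 - 17*4/8 = 92 - 1*17/2 = 92 - 17/2 = 167/2 ≈ 83.500)
140 + d*(-326) = 140 + (167/2)*(-326) = 140 - 27221 = -27081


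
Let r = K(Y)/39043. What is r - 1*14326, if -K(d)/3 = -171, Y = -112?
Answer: -559329505/39043 ≈ -14326.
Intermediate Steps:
K(d) = 513 (K(d) = -3*(-171) = 513)
r = 513/39043 ≈ 0.013139
r - 1*14326 = 513/39043 - 1*14326 = 513/39043 - 14326 = -559329505/39043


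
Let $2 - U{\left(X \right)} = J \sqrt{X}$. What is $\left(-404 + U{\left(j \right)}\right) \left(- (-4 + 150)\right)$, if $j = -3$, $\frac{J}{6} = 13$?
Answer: $58692 + 11388 i \sqrt{3} \approx 58692.0 + 19725.0 i$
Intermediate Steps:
$J = 78$ ($J = 6 \cdot 13 = 78$)
$U{\left(X \right)} = 2 - 78 \sqrt{X}$
$\left(-404 + U{\left(j \right)}\right) \left(- (-4 + 150)\right) = \left(-404 + \left(2 - 78 \sqrt{-3}\right)\right) \left(- (-4 + 150)\right) = \left(-404 + \left(2 - 78 i \sqrt{3}\right)\right) \left(\left(-1\right) 146\right) = \left(-404 + \left(2 - 78 i \sqrt{3}\right)\right) \left(-146\right) = \left(-402 - 78 i \sqrt{3}\right) \left(-146\right) = 58692 + 11388 i \sqrt{3}$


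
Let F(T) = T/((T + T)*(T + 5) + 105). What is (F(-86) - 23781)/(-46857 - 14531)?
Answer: 333813983/861703356 ≈ 0.38739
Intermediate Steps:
F(T) = T/(105 + 2*T*(5 + T)) (F(T) = T/((2*T)*(5 + T) + 105) = T/(2*T*(5 + T) + 105) = T/(105 + 2*T*(5 + T)))
(F(-86) - 23781)/(-46857 - 14531) = (-86/(105 + 2*(-86)**2 + 10*(-86)) - 23781)/(-46857 - 14531) = (-86/(105 + 2*7396 - 860) - 23781)/(-61388) = (-86/(105 + 14792 - 860) - 23781)*(-1/61388) = (-86/14037 - 23781)*(-1/61388) = -333813983/14037*(-1/61388) = 333813983/861703356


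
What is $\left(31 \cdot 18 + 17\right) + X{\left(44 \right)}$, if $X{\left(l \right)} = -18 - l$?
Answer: $513$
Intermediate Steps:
$\left(31 \cdot 18 + 17\right) + X{\left(44 \right)} = \left(31 \cdot 18 + 17\right) - 62 = \left(558 + 17\right) - 62 = 575 - 62 = 513$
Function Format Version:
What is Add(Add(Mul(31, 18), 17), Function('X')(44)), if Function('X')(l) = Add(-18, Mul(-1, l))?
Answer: 513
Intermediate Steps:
Add(Add(Mul(31, 18), 17), Function('X')(44)) = Add(Add(Mul(31, 18), 17), Add(-18, Mul(-1, 44))) = Add(Add(558, 17), Add(-18, -44)) = Add(575, -62) = 513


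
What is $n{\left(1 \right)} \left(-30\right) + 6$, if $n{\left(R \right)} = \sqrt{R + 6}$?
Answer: $6 - 30 \sqrt{7} \approx -73.373$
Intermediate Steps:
$n{\left(R \right)} = \sqrt{6 + R}$
$n{\left(1 \right)} \left(-30\right) + 6 = \sqrt{6 + 1} \left(-30\right) + 6 = \sqrt{7} \left(-30\right) + 6 = - 30 \sqrt{7} + 6 = 6 - 30 \sqrt{7}$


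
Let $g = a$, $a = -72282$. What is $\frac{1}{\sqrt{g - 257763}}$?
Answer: $- \frac{i \sqrt{330045}}{330045} \approx - 0.0017407 i$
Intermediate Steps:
$g = -72282$
$\frac{1}{\sqrt{g - 257763}} = \frac{1}{\sqrt{-72282 - 257763}} = \frac{1}{\sqrt{-330045}} = \frac{1}{i \sqrt{330045}} = - \frac{i \sqrt{330045}}{330045}$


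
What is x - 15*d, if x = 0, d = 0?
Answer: 0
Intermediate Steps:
x - 15*d = 0 - 15*0 = 0 + 0 = 0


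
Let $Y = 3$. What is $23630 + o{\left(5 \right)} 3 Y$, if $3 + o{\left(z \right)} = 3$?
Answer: $23630$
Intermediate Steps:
$o{\left(z \right)} = 0$ ($o{\left(z \right)} = -3 + 3 = 0$)
$23630 + o{\left(5 \right)} 3 Y = 23630 + 0 \cdot 3 \cdot 3 = 23630 + 0 \cdot 3 = 23630 + 0 = 23630$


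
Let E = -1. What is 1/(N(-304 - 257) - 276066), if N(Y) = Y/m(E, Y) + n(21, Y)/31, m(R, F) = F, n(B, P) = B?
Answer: -31/8557994 ≈ -3.6223e-6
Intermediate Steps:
N(Y) = 52/31 (N(Y) = Y/Y + 21/31 = 1 + 21*(1/31) = 1 + 21/31 = 52/31)
1/(N(-304 - 257) - 276066) = 1/(52/31 - 276066) = 1/(-8557994/31) = -31/8557994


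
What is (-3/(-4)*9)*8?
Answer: 54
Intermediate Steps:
(-3/(-4)*9)*8 = (-3*(-¼)*9)*8 = ((¾)*9)*8 = (27/4)*8 = 54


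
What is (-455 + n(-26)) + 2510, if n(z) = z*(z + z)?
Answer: 3407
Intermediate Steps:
n(z) = 2*z² (n(z) = z*(2*z) = 2*z²)
(-455 + n(-26)) + 2510 = (-455 + 2*(-26)²) + 2510 = (-455 + 2*676) + 2510 = (-455 + 1352) + 2510 = 897 + 2510 = 3407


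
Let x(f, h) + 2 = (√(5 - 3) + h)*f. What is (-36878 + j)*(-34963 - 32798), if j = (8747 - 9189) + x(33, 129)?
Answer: 2240517465 - 2236113*√2 ≈ 2.2374e+9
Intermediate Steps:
x(f, h) = -2 + f*(h + √2) (x(f, h) = -2 + (√(5 - 3) + h)*f = -2 + (√2 + h)*f = -2 + (h + √2)*f = -2 + f*(h + √2))
j = 3813 + 33*√2 (j = (8747 - 9189) + (-2 + 33*129 + 33*√2) = -442 + (-2 + 4257 + 33*√2) = -442 + (4255 + 33*√2) = 3813 + 33*√2 ≈ 3859.7)
(-36878 + j)*(-34963 - 32798) = (-36878 + (3813 + 33*√2))*(-34963 - 32798) = (-33065 + 33*√2)*(-67761) = 2240517465 - 2236113*√2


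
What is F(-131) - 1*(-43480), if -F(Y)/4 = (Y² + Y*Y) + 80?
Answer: -94128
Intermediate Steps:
F(Y) = -320 - 8*Y² (F(Y) = -4*((Y² + Y*Y) + 80) = -4*((Y² + Y²) + 80) = -4*(2*Y² + 80) = -4*(80 + 2*Y²) = -320 - 8*Y²)
F(-131) - 1*(-43480) = (-320 - 8*(-131)²) - 1*(-43480) = (-320 - 8*17161) + 43480 = (-320 - 137288) + 43480 = -137608 + 43480 = -94128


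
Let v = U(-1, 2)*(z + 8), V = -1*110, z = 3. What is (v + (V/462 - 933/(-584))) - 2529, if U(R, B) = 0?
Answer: -30998983/12264 ≈ -2527.6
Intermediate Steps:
V = -110
v = 0 (v = 0*(3 + 8) = 0*11 = 0)
(v + (V/462 - 933/(-584))) - 2529 = (0 + (-110/462 - 933/(-584))) - 2529 = (0 + (-110*1/462 - 933*(-1/584))) - 2529 = (0 + (-5/21 + 933/584)) - 2529 = (0 + 16673/12264) - 2529 = 16673/12264 - 2529 = -30998983/12264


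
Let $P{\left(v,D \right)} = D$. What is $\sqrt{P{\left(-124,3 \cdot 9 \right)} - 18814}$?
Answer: $i \sqrt{18787} \approx 137.07 i$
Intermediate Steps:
$\sqrt{P{\left(-124,3 \cdot 9 \right)} - 18814} = \sqrt{3 \cdot 9 - 18814} = \sqrt{27 - 18814} = \sqrt{-18787} = i \sqrt{18787}$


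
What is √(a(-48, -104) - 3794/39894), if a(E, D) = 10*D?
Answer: I*√413835960819/19947 ≈ 32.25*I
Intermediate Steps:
√(a(-48, -104) - 3794/39894) = √(10*(-104) - 3794/39894) = √(-1040 - 3794*1/39894) = √(-1040 - 1897/19947) = √(-20746777/19947) = I*√413835960819/19947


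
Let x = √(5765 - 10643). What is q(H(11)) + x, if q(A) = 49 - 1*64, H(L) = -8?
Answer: -15 + 3*I*√542 ≈ -15.0 + 69.843*I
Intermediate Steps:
q(A) = -15 (q(A) = 49 - 64 = -15)
x = 3*I*√542 (x = √(-4878) = 3*I*√542 ≈ 69.843*I)
q(H(11)) + x = -15 + 3*I*√542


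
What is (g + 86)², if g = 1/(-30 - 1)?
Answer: 7102225/961 ≈ 7390.5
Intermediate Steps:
g = -1/31 (g = 1/(-31) = -1/31 ≈ -0.032258)
(g + 86)² = (-1/31 + 86)² = (2665/31)² = 7102225/961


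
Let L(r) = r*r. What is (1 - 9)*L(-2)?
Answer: -32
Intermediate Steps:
L(r) = r²
(1 - 9)*L(-2) = (1 - 9)*(-2)² = -8*4 = -32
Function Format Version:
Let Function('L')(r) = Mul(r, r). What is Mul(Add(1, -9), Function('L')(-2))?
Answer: -32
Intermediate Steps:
Function('L')(r) = Pow(r, 2)
Mul(Add(1, -9), Function('L')(-2)) = Mul(Add(1, -9), Pow(-2, 2)) = Mul(-8, 4) = -32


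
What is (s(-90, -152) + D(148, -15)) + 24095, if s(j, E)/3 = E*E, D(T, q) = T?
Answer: 93555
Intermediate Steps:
s(j, E) = 3*E² (s(j, E) = 3*(E*E) = 3*E²)
(s(-90, -152) + D(148, -15)) + 24095 = (3*(-152)² + 148) + 24095 = (3*23104 + 148) + 24095 = (69312 + 148) + 24095 = 69460 + 24095 = 93555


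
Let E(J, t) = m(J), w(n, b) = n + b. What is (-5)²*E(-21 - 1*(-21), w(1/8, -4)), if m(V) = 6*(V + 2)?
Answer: 300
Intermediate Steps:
m(V) = 12 + 6*V (m(V) = 6*(2 + V) = 12 + 6*V)
w(n, b) = b + n
E(J, t) = 12 + 6*J
(-5)²*E(-21 - 1*(-21), w(1/8, -4)) = (-5)²*(12 + 6*(-21 - 1*(-21))) = 25*(12 + 6*(-21 + 21)) = 25*(12 + 6*0) = 25*(12 + 0) = 25*12 = 300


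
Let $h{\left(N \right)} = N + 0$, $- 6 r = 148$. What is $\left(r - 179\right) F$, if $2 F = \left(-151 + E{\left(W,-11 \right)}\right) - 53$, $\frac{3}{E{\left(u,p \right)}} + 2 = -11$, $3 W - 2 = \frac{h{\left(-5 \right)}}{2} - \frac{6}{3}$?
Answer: $\frac{41595}{2} \approx 20798.0$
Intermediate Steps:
$r = - \frac{74}{3}$ ($r = \left(- \frac{1}{6}\right) 148 = - \frac{74}{3} \approx -24.667$)
$h{\left(N \right)} = N$
$W = - \frac{5}{6}$ ($W = \frac{2}{3} + \frac{- \frac{5}{2} - \frac{6}{3}}{3} = \frac{2}{3} + \frac{\left(-5\right) \frac{1}{2} - 2}{3} = \frac{2}{3} + \frac{- \frac{5}{2} - 2}{3} = \frac{2}{3} + \frac{1}{3} \left(- \frac{9}{2}\right) = \frac{2}{3} - \frac{3}{2} = - \frac{5}{6} \approx -0.83333$)
$E{\left(u,p \right)} = - \frac{3}{13}$ ($E{\left(u,p \right)} = \frac{3}{-2 - 11} = \frac{3}{-13} = 3 \left(- \frac{1}{13}\right) = - \frac{3}{13}$)
$F = - \frac{2655}{26}$ ($F = \frac{\left(-151 - \frac{3}{13}\right) - 53}{2} = \frac{- \frac{1966}{13} - 53}{2} = \frac{1}{2} \left(- \frac{2655}{13}\right) = - \frac{2655}{26} \approx -102.12$)
$\left(r - 179\right) F = \left(- \frac{74}{3} - 179\right) \left(- \frac{2655}{26}\right) = \left(- \frac{611}{3}\right) \left(- \frac{2655}{26}\right) = \frac{41595}{2}$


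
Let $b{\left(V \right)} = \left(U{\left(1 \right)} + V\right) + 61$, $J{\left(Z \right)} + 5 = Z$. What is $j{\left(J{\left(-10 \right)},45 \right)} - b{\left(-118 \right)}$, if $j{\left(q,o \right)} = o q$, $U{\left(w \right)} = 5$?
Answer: $-623$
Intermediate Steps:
$J{\left(Z \right)} = -5 + Z$
$b{\left(V \right)} = 66 + V$ ($b{\left(V \right)} = \left(5 + V\right) + 61 = 66 + V$)
$j{\left(J{\left(-10 \right)},45 \right)} - b{\left(-118 \right)} = 45 \left(-5 - 10\right) - \left(66 - 118\right) = 45 \left(-15\right) - -52 = -675 + 52 = -623$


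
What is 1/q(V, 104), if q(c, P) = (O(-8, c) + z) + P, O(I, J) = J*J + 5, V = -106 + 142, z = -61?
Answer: 1/1344 ≈ 0.00074405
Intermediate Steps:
V = 36
O(I, J) = 5 + J**2 (O(I, J) = J**2 + 5 = 5 + J**2)
q(c, P) = -56 + P + c**2 (q(c, P) = ((5 + c**2) - 61) + P = (-56 + c**2) + P = -56 + P + c**2)
1/q(V, 104) = 1/(-56 + 104 + 36**2) = 1/(-56 + 104 + 1296) = 1/1344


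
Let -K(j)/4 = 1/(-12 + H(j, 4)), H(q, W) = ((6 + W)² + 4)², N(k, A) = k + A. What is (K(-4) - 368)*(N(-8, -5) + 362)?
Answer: -346895181/2701 ≈ -1.2843e+5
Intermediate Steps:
N(k, A) = A + k
H(q, W) = (4 + (6 + W)²)²
K(j) = -1/2701 (K(j) = -4/(-12 + (4 + (6 + 4)²)²) = -4/(-12 + (4 + 10²)²) = -4/(-12 + (4 + 100)²) = -4/(-12 + 104²) = -4/(-12 + 10816) = -4/10804 = -4*1/10804 = -1/2701)
(K(-4) - 368)*(N(-8, -5) + 362) = (-1/2701 - 368)*((-5 - 8) + 362) = -993969*(-13 + 362)/2701 = -993969/2701*349 = -346895181/2701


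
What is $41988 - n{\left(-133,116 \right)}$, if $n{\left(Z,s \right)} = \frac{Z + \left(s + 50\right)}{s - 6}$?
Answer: $\frac{419877}{10} \approx 41988.0$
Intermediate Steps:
$n{\left(Z,s \right)} = \frac{50 + Z + s}{-6 + s}$ ($n{\left(Z,s \right)} = \frac{Z + \left(50 + s\right)}{-6 + s} = \frac{50 + Z + s}{-6 + s}$)
$41988 - n{\left(-133,116 \right)} = 41988 - \frac{50 - 133 + 116}{-6 + 116} = 41988 - \frac{1}{110} \cdot 33 = 41988 - \frac{3}{10} = \frac{419877}{10}$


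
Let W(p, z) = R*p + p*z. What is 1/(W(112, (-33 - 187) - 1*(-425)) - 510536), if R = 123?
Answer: -1/473800 ≈ -2.1106e-6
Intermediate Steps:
W(p, z) = 123*p + p*z
1/(W(112, (-33 - 187) - 1*(-425)) - 510536) = 1/(112*(123 + ((-33 - 187) - 1*(-425))) - 510536) = 1/(112*(123 + (-220 + 425)) - 510536) = 1/(112*(123 + 205) - 510536) = 1/(112*328 - 510536) = 1/(36736 - 510536) = 1/(-473800) = -1/473800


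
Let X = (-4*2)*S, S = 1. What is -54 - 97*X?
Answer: 722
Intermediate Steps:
X = -8 (X = -4*2*1 = -8*1 = -8)
-54 - 97*X = -54 - 97*(-8) = -54 + 776 = 722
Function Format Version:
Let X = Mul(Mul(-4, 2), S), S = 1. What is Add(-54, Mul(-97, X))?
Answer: 722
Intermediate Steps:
X = -8 (X = Mul(Mul(-4, 2), 1) = Mul(-8, 1) = -8)
Add(-54, Mul(-97, X)) = Add(-54, Mul(-97, -8)) = Add(-54, 776) = 722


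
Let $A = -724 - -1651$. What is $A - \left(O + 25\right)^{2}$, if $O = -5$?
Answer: $527$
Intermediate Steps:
$A = 927$ ($A = -724 + 1651 = 927$)
$A - \left(O + 25\right)^{2} = 927 - \left(-5 + 25\right)^{2} = 927 - 20^{2} = 927 - 400 = 527$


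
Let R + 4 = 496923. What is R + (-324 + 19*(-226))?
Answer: 492301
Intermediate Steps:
R = 496919 (R = -4 + 496923 = 496919)
R + (-324 + 19*(-226)) = 496919 + (-324 + 19*(-226)) = 496919 + (-324 - 4294) = 496919 - 4618 = 492301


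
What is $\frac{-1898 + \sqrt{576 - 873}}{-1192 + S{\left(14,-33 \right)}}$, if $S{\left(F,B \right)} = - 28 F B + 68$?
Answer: $- \frac{949}{5906} + \frac{3 i \sqrt{33}}{11812} \approx -0.16068 + 0.001459 i$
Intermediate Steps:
$S{\left(F,B \right)} = 68 - 28 B F$ ($S{\left(F,B \right)} = - 28 B F + 68 = 68 - 28 B F$)
$\frac{-1898 + \sqrt{576 - 873}}{-1192 + S{\left(14,-33 \right)}} = \frac{-1898 + \sqrt{576 - 873}}{-1192 - \left(-68 - 12936\right)} = \frac{-1898 + \sqrt{576 - 873}}{-1192 + \left(68 + 12936\right)} = \frac{-1898 + \sqrt{576 - 873}}{-1192 + 13004} = \frac{-1898 + \sqrt{-297}}{11812} = \left(-1898 + 3 i \sqrt{33}\right) \frac{1}{11812} = - \frac{949}{5906} + \frac{3 i \sqrt{33}}{11812}$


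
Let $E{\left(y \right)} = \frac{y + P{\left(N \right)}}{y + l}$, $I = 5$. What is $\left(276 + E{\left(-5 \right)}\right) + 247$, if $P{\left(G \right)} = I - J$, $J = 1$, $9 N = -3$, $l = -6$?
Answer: $\frac{5754}{11} \approx 523.09$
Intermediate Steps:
$N = - \frac{1}{3}$ ($N = \frac{1}{9} \left(-3\right) = - \frac{1}{3} \approx -0.33333$)
$P{\left(G \right)} = 4$ ($P{\left(G \right)} = 5 - 1 = 4$)
$E{\left(y \right)} = \frac{4 + y}{-6 + y}$ ($E{\left(y \right)} = \frac{y + 4}{y - 6} = \frac{4 + y}{-6 + y}$)
$\left(276 + E{\left(-5 \right)}\right) + 247 = \left(276 + \frac{4 - 5}{-6 - 5}\right) + 247 = \left(276 + \frac{1}{-11} \left(-1\right)\right) + 247 = \left(276 - - \frac{1}{11}\right) + 247 = \left(276 + \frac{1}{11}\right) + 247 = \frac{3037}{11} + 247 = \frac{5754}{11}$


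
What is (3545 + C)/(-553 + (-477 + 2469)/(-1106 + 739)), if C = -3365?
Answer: -66060/204943 ≈ -0.32233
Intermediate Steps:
(3545 + C)/(-553 + (-477 + 2469)/(-1106 + 739)) = (3545 - 3365)/(-553 + (-477 + 2469)/(-1106 + 739)) = 180/(-553 + 1992/(-367)) = 180/(-553 + 1992*(-1/367)) = 180/(-553 - 1992/367) = 180/(-204943/367) = 180*(-367/204943) = -66060/204943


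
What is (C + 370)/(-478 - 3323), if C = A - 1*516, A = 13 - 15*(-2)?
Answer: 103/3801 ≈ 0.027098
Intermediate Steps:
A = 43 (A = 13 + 30 = 43)
C = -473 (C = 43 - 1*516 = 43 - 516 = -473)
(C + 370)/(-478 - 3323) = (-473 + 370)/(-478 - 3323) = -103/(-3801) = -103*(-1/3801) = 103/3801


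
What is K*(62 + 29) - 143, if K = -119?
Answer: -10972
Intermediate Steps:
K*(62 + 29) - 143 = -119*(62 + 29) - 143 = -119*91 - 143 = -10829 - 143 = -10972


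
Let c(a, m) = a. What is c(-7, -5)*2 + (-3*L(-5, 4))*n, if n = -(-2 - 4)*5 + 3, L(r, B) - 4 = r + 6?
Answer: -509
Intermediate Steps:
L(r, B) = 10 + r (L(r, B) = 4 + (r + 6) = 4 + (6 + r) = 10 + r)
n = 33 (n = -(-6)*5 + 3 = -1*(-30) + 3 = 30 + 3 = 33)
c(-7, -5)*2 + (-3*L(-5, 4))*n = -7*2 - 3*(10 - 5)*33 = -14 - 3*5*33 = -14 - 15*33 = -14 - 495 = -509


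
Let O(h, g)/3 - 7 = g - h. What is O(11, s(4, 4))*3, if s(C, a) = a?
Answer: 0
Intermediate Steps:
O(h, g) = 21 - 3*h + 3*g (O(h, g) = 21 + 3*(g - h) = 21 + (-3*h + 3*g) = 21 - 3*h + 3*g)
O(11, s(4, 4))*3 = (21 - 3*11 + 3*4)*3 = (21 - 33 + 12)*3 = 0*3 = 0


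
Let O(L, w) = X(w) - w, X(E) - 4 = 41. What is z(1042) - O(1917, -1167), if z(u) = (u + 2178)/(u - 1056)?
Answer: -1442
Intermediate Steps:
X(E) = 45 (X(E) = 4 + 41 = 45)
z(u) = (2178 + u)/(-1056 + u)
O(L, w) = 45 - w
z(1042) - O(1917, -1167) = (2178 + 1042)/(-1056 + 1042) - (45 - 1*(-1167)) = 3220/(-14) - (45 + 1167) = -1/14*3220 - 1*1212 = -230 - 1212 = -1442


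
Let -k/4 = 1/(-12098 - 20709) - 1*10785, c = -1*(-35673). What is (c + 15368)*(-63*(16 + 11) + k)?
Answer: 69389692187357/32807 ≈ 2.1151e+9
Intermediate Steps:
c = 35673
k = 1415293984/32807 (k = -4*(1/(-12098 - 20709) - 1*10785) = -4*(1/(-32807) - 10785) = -4*(-1/32807 - 10785) = -4*(-353823496/32807) = 1415293984/32807 ≈ 43140.)
(c + 15368)*(-63*(16 + 11) + k) = (35673 + 15368)*(-63*(16 + 11) + 1415293984/32807) = 51041*(-63*27 + 1415293984/32807) = 51041*(-1701 + 1415293984/32807) = 51041*(1359489277/32807) = 69389692187357/32807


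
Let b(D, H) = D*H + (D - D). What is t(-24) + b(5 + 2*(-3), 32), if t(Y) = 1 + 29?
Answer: -2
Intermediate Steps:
b(D, H) = D*H (b(D, H) = D*H + 0 = D*H)
t(Y) = 30
t(-24) + b(5 + 2*(-3), 32) = 30 + (5 + 2*(-3))*32 = 30 + (5 - 6)*32 = 30 - 1*32 = 30 - 32 = -2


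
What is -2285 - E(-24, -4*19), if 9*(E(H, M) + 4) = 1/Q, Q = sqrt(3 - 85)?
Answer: -2281 + I*sqrt(82)/738 ≈ -2281.0 + 0.01227*I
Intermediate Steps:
Q = I*sqrt(82) (Q = sqrt(-82) = I*sqrt(82) ≈ 9.0554*I)
E(H, M) = -4 - I*sqrt(82)/738 (E(H, M) = -4 + 1/(9*((I*sqrt(82)))) = -4 + (-I*sqrt(82)/82)/9 = -4 - I*sqrt(82)/738)
-2285 - E(-24, -4*19) = -2285 - (-4 - I*sqrt(82)/738) = -2285 + (4 + I*sqrt(82)/738) = -2281 + I*sqrt(82)/738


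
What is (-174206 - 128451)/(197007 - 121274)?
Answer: -302657/75733 ≈ -3.9964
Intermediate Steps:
(-174206 - 128451)/(197007 - 121274) = -302657/75733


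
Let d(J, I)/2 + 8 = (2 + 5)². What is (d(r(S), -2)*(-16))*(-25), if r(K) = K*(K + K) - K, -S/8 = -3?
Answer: 32800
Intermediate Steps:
S = 24 (S = -8*(-3) = 24)
r(K) = -K + 2*K² (r(K) = K*(2*K) - K = 2*K² - K = -K + 2*K²)
d(J, I) = 82 (d(J, I) = -16 + 2*(2 + 5)² = -16 + 2*7² = -16 + 2*49 = -16 + 98 = 82)
(d(r(S), -2)*(-16))*(-25) = (82*(-16))*(-25) = -1312*(-25) = 32800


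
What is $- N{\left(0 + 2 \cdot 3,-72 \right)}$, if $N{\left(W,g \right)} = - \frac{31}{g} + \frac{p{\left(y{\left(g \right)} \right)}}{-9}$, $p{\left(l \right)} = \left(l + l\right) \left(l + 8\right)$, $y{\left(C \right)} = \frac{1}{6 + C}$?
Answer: $- \frac{35867}{78408} \approx -0.45744$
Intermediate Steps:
$p{\left(l \right)} = 2 l \left(8 + l\right)$
$N{\left(W,g \right)} = - \frac{31}{g} - \frac{2 \left(8 + \frac{1}{6 + g}\right)}{9 \left(6 + g\right)}$ ($N{\left(W,g \right)} = - \frac{31}{g} + \frac{2 \frac{1}{6 + g} \left(8 + \frac{1}{6 + g}\right)}{-9} = - \frac{31}{g} + \frac{2 \left(8 + \frac{1}{6 + g}\right)}{6 + g} \left(- \frac{1}{9}\right) = - \frac{31}{g} - \frac{2 \left(8 + \frac{1}{6 + g}\right)}{9 \left(6 + g\right)}$)
$- N{\left(0 + 2 \cdot 3,-72 \right)} = - \frac{-10044 - -248112 - 295 \left(-72\right)^{2}}{9 \left(-72\right) \left(36 + \left(-72\right)^{2} + 12 \left(-72\right)\right)} = - \frac{\left(-1\right) \left(-10044 + 248112 - 1529280\right)}{9 \cdot 72 \left(36 + 5184 - 864\right)} = - \frac{\left(-1\right) \left(-10044 + 248112 - 1529280\right)}{9 \cdot 72 \cdot 4356} = - \frac{\left(-1\right) \left(-1291212\right)}{9 \cdot 72 \cdot 4356} = \left(-1\right) \frac{35867}{78408} = - \frac{35867}{78408}$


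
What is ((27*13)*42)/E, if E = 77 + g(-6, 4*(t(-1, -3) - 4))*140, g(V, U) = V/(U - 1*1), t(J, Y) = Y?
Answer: 61074/439 ≈ 139.12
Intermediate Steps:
g(V, U) = V/(-1 + U) (g(V, U) = V/(U - 1) = V/(-1 + U))
E = 3073/29 (E = 77 - 6/(-1 + 4*(-3 - 4))*140 = 77 - 6/(-1 + 4*(-7))*140 = 77 - 6/(-1 - 28)*140 = 77 - 6/(-29)*140 = 77 - 6*(-1/29)*140 = 77 + (6/29)*140 = 77 + 840/29 = 3073/29 ≈ 105.97)
((27*13)*42)/E = ((27*13)*42)/(3073/29) = (351*42)*(29/3073) = 14742*(29/3073) = 61074/439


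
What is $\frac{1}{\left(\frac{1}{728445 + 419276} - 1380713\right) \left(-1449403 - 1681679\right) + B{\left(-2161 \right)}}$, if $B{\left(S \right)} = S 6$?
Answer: $\frac{1147721}{4961742046510097418} \approx 2.3131 \cdot 10^{-13}$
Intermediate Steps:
$B{\left(S \right)} = 6 S$
$\frac{1}{\left(\frac{1}{728445 + 419276} - 1380713\right) \left(-1449403 - 1681679\right) + B{\left(-2161 \right)}} = \frac{1}{\left(\frac{1}{728445 + 419276} - 1380713\right) \left(-1449403 - 1681679\right) + 6 \left(-2161\right)} = \frac{1}{\left(\frac{1}{1147721} - 1380713\right) \left(-3131082\right) - 12966} = \frac{1}{\left(- \frac{1584673305072}{1147721}\right) \left(-3131082\right) - 12966} = \frac{1}{\frac{4961742061391447904}{1147721} - 12966} = \frac{1}{\frac{4961742046510097418}{1147721}} = \frac{1147721}{4961742046510097418}$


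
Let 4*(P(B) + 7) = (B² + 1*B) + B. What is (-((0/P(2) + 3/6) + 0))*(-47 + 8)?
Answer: 39/2 ≈ 19.500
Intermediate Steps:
P(B) = -7 + B/2 + B²/4 (P(B) = -7 + ((B² + 1*B) + B)/4 = -7 + ((B² + B) + B)/4 = -7 + ((B + B²) + B)/4 = -7 + (B² + 2*B)/4 = -7 + (B/2 + B²/4) = -7 + B/2 + B²/4)
(-((0/P(2) + 3/6) + 0))*(-47 + 8) = (-((0/(-7 + (½)*2 + (¼)*2²) + 3/6) + 0))*(-47 + 8) = -((0/(-7 + 1 + (¼)*4) + 3*(⅙)) + 0)*(-39) = -((0/(-7 + 1 + 1) + ½) + 0)*(-39) = -((0/(-5) + ½) + 0)*(-39) = -((0*(-⅕) + ½) + 0)*(-39) = -((0 + ½) + 0)*(-39) = -(½ + 0)*(-39) = -1*½*(-39) = -½*(-39) = 39/2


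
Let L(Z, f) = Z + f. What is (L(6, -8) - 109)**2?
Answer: 12321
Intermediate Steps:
(L(6, -8) - 109)**2 = ((6 - 8) - 109)**2 = (-2 - 109)**2 = (-111)**2 = 12321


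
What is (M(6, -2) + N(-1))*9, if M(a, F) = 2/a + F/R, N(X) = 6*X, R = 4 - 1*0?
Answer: -111/2 ≈ -55.500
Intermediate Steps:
R = 4 (R = 4 + 0 = 4)
M(a, F) = 2/a + F/4
(M(6, -2) + N(-1))*9 = ((2/6 + (¼)*(-2)) + 6*(-1))*9 = ((2*(⅙) - ½) - 6)*9 = ((⅓ - ½) - 6)*9 = (-⅙ - 6)*9 = -37/6*9 = -111/2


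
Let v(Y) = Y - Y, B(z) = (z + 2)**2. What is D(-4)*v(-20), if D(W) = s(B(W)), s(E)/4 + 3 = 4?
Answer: 0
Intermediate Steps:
B(z) = (2 + z)**2
v(Y) = 0
s(E) = 4 (s(E) = -12 + 4*4 = -12 + 16 = 4)
D(W) = 4
D(-4)*v(-20) = 4*0 = 0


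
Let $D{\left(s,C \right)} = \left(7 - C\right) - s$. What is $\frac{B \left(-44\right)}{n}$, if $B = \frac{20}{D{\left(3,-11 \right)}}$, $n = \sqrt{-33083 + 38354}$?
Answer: $- \frac{176 \sqrt{5271}}{15813} \approx -0.80806$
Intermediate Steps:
$D{\left(s,C \right)} = 7 - C - s$
$n = \sqrt{5271} \approx 72.602$
$B = \frac{4}{3}$ ($B = \frac{20}{7 - -11 - 3} = \frac{20}{7 + 11 - 3} = \frac{20}{15} = 20 \cdot \frac{1}{15} = \frac{4}{3} \approx 1.3333$)
$\frac{B \left(-44\right)}{n} = \frac{\frac{4}{3} \left(-44\right)}{\sqrt{5271}} = - \frac{176 \frac{\sqrt{5271}}{5271}}{3} = - \frac{176 \sqrt{5271}}{15813}$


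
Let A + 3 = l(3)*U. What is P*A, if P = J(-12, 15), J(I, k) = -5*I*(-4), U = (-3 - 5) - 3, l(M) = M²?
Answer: 24480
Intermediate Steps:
U = -11 (U = -8 - 3 = -11)
J(I, k) = 20*I
P = -240 (P = 20*(-12) = -240)
A = -102 (A = -3 + 3²*(-11) = -3 + 9*(-11) = -3 - 99 = -102)
P*A = -240*(-102) = 24480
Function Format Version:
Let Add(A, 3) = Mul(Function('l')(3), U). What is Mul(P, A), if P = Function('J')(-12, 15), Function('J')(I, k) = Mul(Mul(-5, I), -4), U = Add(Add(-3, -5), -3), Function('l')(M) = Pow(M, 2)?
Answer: 24480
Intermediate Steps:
U = -11 (U = Add(-8, -3) = -11)
Function('J')(I, k) = Mul(20, I)
P = -240 (P = Mul(20, -12) = -240)
A = -102 (A = Add(-3, Mul(Pow(3, 2), -11)) = Add(-3, Mul(9, -11)) = Add(-3, -99) = -102)
Mul(P, A) = Mul(-240, -102) = 24480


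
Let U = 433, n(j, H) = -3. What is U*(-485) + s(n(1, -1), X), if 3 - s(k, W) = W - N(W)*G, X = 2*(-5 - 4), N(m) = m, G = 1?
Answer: -210002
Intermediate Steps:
X = -18 (X = 2*(-9) = -18)
s(k, W) = 3 (s(k, W) = 3 - (W - W) = 3 - 1*0 = 3 + 0 = 3)
U*(-485) + s(n(1, -1), X) = 433*(-485) + 3 = -210005 + 3 = -210002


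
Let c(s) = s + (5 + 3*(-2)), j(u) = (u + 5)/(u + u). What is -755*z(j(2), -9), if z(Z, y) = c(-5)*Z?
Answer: 15855/2 ≈ 7927.5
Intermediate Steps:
j(u) = (5 + u)/(2*u) (j(u) = (5 + u)/((2*u)) = (5 + u)*(1/(2*u)) = (5 + u)/(2*u))
c(s) = -1 + s (c(s) = s + (5 - 6) = s - 1 = -1 + s)
z(Z, y) = -6*Z (z(Z, y) = (-1 - 5)*Z = -6*Z)
-755*z(j(2), -9) = -(-4530)*(1/2)*(5 + 2)/2 = -(-4530)*(1/2)*(1/2)*7 = -(-4530)*7/4 = -755*(-21/2) = 15855/2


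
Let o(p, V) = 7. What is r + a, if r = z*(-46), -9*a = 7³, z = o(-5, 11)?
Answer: -3241/9 ≈ -360.11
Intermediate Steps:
z = 7
a = -343/9 (a = -⅑*7³ = -⅑*343 = -343/9 ≈ -38.111)
r = -322 (r = 7*(-46) = -322)
r + a = -322 - 343/9 = -3241/9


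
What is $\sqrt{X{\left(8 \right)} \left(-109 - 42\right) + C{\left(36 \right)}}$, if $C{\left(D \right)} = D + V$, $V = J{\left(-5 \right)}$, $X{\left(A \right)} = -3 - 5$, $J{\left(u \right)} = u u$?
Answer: $3 \sqrt{141} \approx 35.623$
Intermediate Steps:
$J{\left(u \right)} = u^{2}$
$X{\left(A \right)} = -8$ ($X{\left(A \right)} = -3 - 5 = -8$)
$V = 25$ ($V = \left(-5\right)^{2} = 25$)
$C{\left(D \right)} = 25 + D$ ($C{\left(D \right)} = D + 25 = 25 + D$)
$\sqrt{X{\left(8 \right)} \left(-109 - 42\right) + C{\left(36 \right)}} = \sqrt{- 8 \left(-109 - 42\right) + \left(25 + 36\right)} = \sqrt{\left(-8\right) \left(-151\right) + 61} = \sqrt{1208 + 61} = \sqrt{1269} = 3 \sqrt{141}$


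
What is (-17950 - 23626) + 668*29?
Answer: -22204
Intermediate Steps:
(-17950 - 23626) + 668*29 = -41576 + 19372 = -22204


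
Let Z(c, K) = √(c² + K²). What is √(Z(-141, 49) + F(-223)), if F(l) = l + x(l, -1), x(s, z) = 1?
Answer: √(-222 + √22282) ≈ 8.5281*I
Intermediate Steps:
Z(c, K) = √(K² + c²)
F(l) = 1 + l (F(l) = l + 1 = 1 + l)
√(Z(-141, 49) + F(-223)) = √(√(49² + (-141)²) + (1 - 223)) = √(√(2401 + 19881) - 222) = √(√22282 - 222) = √(-222 + √22282)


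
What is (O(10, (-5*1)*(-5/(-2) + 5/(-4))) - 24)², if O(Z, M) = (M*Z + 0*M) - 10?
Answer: 37249/4 ≈ 9312.3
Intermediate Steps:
O(Z, M) = -10 + M*Z (O(Z, M) = (M*Z + 0) - 10 = M*Z - 10 = -10 + M*Z)
(O(10, (-5*1)*(-5/(-2) + 5/(-4))) - 24)² = ((-10 + ((-5*1)*(-5/(-2) + 5/(-4)))*10) - 24)² = ((-10 - 5*(-5*(-½) + 5*(-¼))*10) - 24)² = ((-10 - 5*(5/2 - 5/4)*10) - 24)² = ((-10 - 5*5/4*10) - 24)² = ((-10 - 25/4*10) - 24)² = ((-10 - 125/2) - 24)² = (-145/2 - 24)² = (-193/2)² = 37249/4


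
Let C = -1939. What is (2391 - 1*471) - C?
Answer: 3859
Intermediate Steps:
(2391 - 1*471) - C = (2391 - 1*471) - 1*(-1939) = (2391 - 471) + 1939 = 1920 + 1939 = 3859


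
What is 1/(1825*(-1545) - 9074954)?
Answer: -1/11894579 ≈ -8.4072e-8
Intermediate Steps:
1/(1825*(-1545) - 9074954) = 1/(-2819625 - 9074954) = 1/(-11894579) = -1/11894579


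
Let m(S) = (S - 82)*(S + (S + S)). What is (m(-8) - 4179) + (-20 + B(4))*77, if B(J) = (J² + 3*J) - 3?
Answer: -1634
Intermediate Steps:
B(J) = -3 + J² + 3*J
m(S) = 3*S*(-82 + S) (m(S) = (-82 + S)*(S + 2*S) = (-82 + S)*(3*S) = 3*S*(-82 + S))
(m(-8) - 4179) + (-20 + B(4))*77 = (3*(-8)*(-82 - 8) - 4179) + (-20 + (-3 + 4² + 3*4))*77 = (3*(-8)*(-90) - 4179) + (-20 + (-3 + 16 + 12))*77 = (2160 - 4179) + (-20 + 25)*77 = -2019 + 5*77 = -2019 + 385 = -1634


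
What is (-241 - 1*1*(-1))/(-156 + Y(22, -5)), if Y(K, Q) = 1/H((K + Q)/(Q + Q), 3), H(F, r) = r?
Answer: 720/467 ≈ 1.5418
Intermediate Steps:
Y(K, Q) = ⅓ (Y(K, Q) = 1/3 = ⅓)
(-241 - 1*1*(-1))/(-156 + Y(22, -5)) = (-241 - 1*1*(-1))/(-156 + ⅓) = (-241 - 1*(-1))/(-467/3) = (-241 + 1)*(-3/467) = -240*(-3/467) = 720/467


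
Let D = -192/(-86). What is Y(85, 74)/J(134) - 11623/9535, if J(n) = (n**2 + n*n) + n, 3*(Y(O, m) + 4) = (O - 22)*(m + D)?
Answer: -8680331992/7389520115 ≈ -1.1747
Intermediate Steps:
D = 96/43 (D = -192*(-1/86) = 96/43 ≈ 2.2326)
Y(O, m) = -4 + (-22 + O)*(96/43 + m)/3 (Y(O, m) = -4 + ((O - 22)*(m + 96/43))/3 = -4 + ((-22 + O)*(96/43 + m))/3 = -4 + (-22 + O)*(96/43 + m)/3)
J(n) = n + 2*n**2 (J(n) = (n**2 + n**2) + n = 2*n**2 + n = n + 2*n**2)
Y(85, 74)/J(134) - 11623/9535 = (-876/43 - 22/3*74 + (32/43)*85 + (1/3)*85*74)/((134*(1 + 2*134))) - 11623/9535 = (-876/43 - 1628/3 + 2720/43 + 6290/3)/((134*(1 + 268))) - 11623*1/9535 = 68666/(43*((134*269))) - 11623/9535 = (68666/43)/36046 - 11623/9535 = (68666/43)*(1/36046) - 11623/9535 = 34333/774989 - 11623/9535 = -8680331992/7389520115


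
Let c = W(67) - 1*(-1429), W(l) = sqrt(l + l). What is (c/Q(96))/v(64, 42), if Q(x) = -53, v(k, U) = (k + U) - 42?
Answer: -1429/3392 - sqrt(134)/3392 ≈ -0.42470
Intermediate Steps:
v(k, U) = -42 + U + k (v(k, U) = (U + k) - 42 = -42 + U + k)
W(l) = sqrt(2)*sqrt(l) (W(l) = sqrt(2*l) = sqrt(2)*sqrt(l))
c = 1429 + sqrt(134) (c = sqrt(2)*sqrt(67) - 1*(-1429) = sqrt(134) + 1429 = 1429 + sqrt(134) ≈ 1440.6)
(c/Q(96))/v(64, 42) = ((1429 + sqrt(134))/(-53))/(-42 + 42 + 64) = ((1429 + sqrt(134))*(-1/53))/64 = (-1429/53 - sqrt(134)/53)*(1/64) = -1429/3392 - sqrt(134)/3392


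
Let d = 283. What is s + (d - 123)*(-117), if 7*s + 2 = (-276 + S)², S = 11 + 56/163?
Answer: -1620681577/185983 ≈ -8714.1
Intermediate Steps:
S = 1849/163 (S = 11 + 56*(1/163) = 11 + 56/163 = 1849/163 ≈ 11.344)
s = 1860920183/185983 (s = -2/7 + (-276 + 1849/163)²/7 = -2/7 + (-43139/163)²/7 = -2/7 + (⅐)*(1860973321/26569) = -2/7 + 1860973321/185983 = 1860920183/185983 ≈ 10006.)
s + (d - 123)*(-117) = 1860920183/185983 + (283 - 123)*(-117) = 1860920183/185983 + 160*(-117) = 1860920183/185983 - 18720 = -1620681577/185983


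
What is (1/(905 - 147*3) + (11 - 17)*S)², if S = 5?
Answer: 193738561/215296 ≈ 899.87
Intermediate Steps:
(1/(905 - 147*3) + (11 - 17)*S)² = (1/(905 - 147*3) + (11 - 17)*5)² = (1/(905 - 441) - 6*5)² = (1/464 - 30)² = (-13919/464)² = 193738561/215296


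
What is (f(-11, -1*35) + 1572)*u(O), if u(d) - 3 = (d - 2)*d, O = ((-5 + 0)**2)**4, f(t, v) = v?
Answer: 234526387113986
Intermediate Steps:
O = 390625 (O = ((-5)**2)**4 = 25**4 = 390625)
u(d) = 3 + d*(-2 + d) (u(d) = 3 + (d - 2)*d = 3 + (-2 + d)*d = 3 + d*(-2 + d))
(f(-11, -1*35) + 1572)*u(O) = (-1*35 + 1572)*(3 + 390625**2 - 2*390625) = (-35 + 1572)*(3 + 152587890625 - 781250) = 1537*152587109378 = 234526387113986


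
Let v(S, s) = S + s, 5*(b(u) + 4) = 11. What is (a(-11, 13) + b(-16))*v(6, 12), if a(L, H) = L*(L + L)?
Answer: 21618/5 ≈ 4323.6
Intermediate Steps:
a(L, H) = 2*L² (a(L, H) = L*(2*L) = 2*L²)
b(u) = -9/5 (b(u) = -4 + (⅕)*11 = -4 + 11/5 = -9/5)
(a(-11, 13) + b(-16))*v(6, 12) = (2*(-11)² - 9/5)*(6 + 12) = (2*121 - 9/5)*18 = (242 - 9/5)*18 = (1201/5)*18 = 21618/5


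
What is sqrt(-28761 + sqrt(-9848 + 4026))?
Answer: sqrt(-28761 + I*sqrt(5822)) ≈ 0.225 + 169.59*I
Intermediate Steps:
sqrt(-28761 + sqrt(-9848 + 4026)) = sqrt(-28761 + sqrt(-5822)) = sqrt(-28761 + I*sqrt(5822))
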